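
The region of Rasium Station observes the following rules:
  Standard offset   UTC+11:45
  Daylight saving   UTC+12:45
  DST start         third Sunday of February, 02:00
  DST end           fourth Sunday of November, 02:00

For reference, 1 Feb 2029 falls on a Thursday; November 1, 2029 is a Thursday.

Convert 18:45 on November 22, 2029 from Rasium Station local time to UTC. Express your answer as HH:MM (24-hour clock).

06:00

1 February 2029 is a Thursday, so the first Sunday is February 4 and the third is February 18.
1 November 2029 is a Thursday, so the first Sunday is November 4 and the fourth is November 25.
November 22, 2029 falls between 18 February and 25 November, so daylight saving is in effect and Rasium Station is at UTC+12:45.
18:45 local − 12h45m = 06:00 UTC.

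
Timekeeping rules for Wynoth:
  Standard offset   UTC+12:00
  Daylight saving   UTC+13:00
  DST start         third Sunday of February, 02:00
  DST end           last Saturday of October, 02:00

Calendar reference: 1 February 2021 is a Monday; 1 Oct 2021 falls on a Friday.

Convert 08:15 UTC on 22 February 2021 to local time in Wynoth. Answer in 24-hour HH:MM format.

1 February 2021 is a Monday, so the first Sunday is February 7 and the third is February 21.
1 October 2021 is a Friday, so Saturdays fall on 2, 9, 16, 23, 30; the last is October 30.
At the standard offset (UTC+12:00), 08:15 UTC + 12h = 20:15 Wynoth standard time.
Daylight saving runs 21 February – 30 October; the standard-time date in Wynoth, 22 February 2021, is inside that window, so Wynoth is at UTC+13:00.
08:15 UTC + 13h = 21:15 local.

21:15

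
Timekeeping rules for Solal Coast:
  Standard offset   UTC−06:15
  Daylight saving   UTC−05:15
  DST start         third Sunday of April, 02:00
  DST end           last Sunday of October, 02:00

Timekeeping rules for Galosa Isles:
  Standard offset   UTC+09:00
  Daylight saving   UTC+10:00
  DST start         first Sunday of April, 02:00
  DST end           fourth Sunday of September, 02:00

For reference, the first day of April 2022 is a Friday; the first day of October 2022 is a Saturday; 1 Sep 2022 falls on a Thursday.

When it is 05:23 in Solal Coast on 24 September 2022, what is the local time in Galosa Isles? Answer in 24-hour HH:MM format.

20:38

1 April 2022 is a Friday, so the first Sunday is April 3 and the third is April 17.
1 October 2022 is a Saturday, so Sundays fall on 2, 9, 16, 23, 30; the last is October 30.
Daylight saving runs 17 April – 30 October; 24 September 2022 is inside that window, so Solal Coast is at UTC−05:15.
05:23 Solal Coast + 5h15m = 10:38 UTC.
1 April 2022 is a Friday, so the first Sunday is April 3.
1 September 2022 is a Thursday, so the first Sunday is September 4 and the fourth is September 25.
At the standard offset (UTC+09:00), 10:38 UTC + 9h = 19:38 Galosa Isles standard time.
Daylight saving runs 3 April – 25 September; the standard-time date in Galosa Isles, 24 September 2022, is inside that window, so Galosa Isles is at UTC+10:00.
10:38 UTC + 10h = 20:38 Galosa Isles.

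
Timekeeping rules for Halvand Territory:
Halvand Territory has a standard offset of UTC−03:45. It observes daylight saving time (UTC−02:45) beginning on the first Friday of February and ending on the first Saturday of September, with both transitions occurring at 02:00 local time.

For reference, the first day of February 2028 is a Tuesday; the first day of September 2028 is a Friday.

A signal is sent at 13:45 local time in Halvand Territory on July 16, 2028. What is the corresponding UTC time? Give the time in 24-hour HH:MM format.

1 February 2028 is a Tuesday, so the first Friday is February 4.
1 September 2028 is a Friday, so the first Saturday is September 2.
July 16, 2028 lies within the daylight-saving period (4 February – 2 September), so Halvand Territory is on daylight time, UTC−02:45.
13:45 local + 2h45m = 16:30 UTC.

16:30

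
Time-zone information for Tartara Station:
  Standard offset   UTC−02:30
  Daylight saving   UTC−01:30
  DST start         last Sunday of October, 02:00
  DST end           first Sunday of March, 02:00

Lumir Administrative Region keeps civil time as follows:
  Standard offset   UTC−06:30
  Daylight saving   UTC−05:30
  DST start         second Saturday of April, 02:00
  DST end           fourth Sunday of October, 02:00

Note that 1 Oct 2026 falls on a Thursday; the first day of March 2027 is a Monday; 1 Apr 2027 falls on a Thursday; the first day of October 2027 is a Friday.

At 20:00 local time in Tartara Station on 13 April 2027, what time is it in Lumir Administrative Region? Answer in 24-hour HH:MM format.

1 October 2026 is a Thursday, so Sundays fall on 4, 11, 18, 25; the last is October 25.
1 March 2027 is a Monday, so the first Sunday is March 7.
13 April 2027 does not fall between 25 October 2026 and 7 March 2027, so daylight saving is not in effect and Tartara Station is at UTC−02:30.
20:00 Tartara Station + 2h30m = 22:30 UTC.
1 April 2027 is a Thursday, so the first Saturday is April 3 and the second is April 10.
1 October 2027 is a Friday, so the first Sunday is October 3 and the fourth is October 24.
At the standard offset (UTC−06:30), 22:30 UTC − 6h30m = 16:00 Lumir Administrative Region standard time.
The standard-time date in Lumir Administrative Region, 13 April 2027, falls between 10 April and 24 October, so daylight saving is in effect and Lumir Administrative Region is at UTC−05:30.
22:30 UTC − 5h30m = 17:00 Lumir Administrative Region.

17:00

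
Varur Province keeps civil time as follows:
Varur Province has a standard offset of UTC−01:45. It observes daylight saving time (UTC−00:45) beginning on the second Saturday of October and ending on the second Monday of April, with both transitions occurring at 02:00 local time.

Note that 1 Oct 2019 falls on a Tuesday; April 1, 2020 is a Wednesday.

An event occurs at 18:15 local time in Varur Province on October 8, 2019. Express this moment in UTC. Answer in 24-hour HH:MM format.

20:00

1 October 2019 is a Tuesday, so the first Saturday is October 5 and the second is October 12.
1 April 2020 is a Wednesday, so the first Monday is April 6 and the second is April 13.
Daylight saving runs 12 October 2019 – 13 April 2020; October 8, 2019 is outside that window, so Varur Province is on standard time at UTC−01:45.
18:15 local + 1h45m = 20:00 UTC.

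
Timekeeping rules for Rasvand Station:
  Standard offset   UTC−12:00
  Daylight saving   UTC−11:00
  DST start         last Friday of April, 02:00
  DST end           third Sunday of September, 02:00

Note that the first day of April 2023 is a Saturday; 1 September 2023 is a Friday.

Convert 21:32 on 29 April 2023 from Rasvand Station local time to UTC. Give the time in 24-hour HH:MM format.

08:32

1 April 2023 is a Saturday, so Fridays fall on 7, 14, 21, 28; the last is April 28.
1 September 2023 is a Friday, so the first Sunday is September 3 and the third is September 17.
29 April 2023 lies within the daylight-saving period (28 April – 17 September), so Rasvand Station is on daylight time, UTC−11:00.
21:32 local + 11h = 08:32 UTC (rolling into the next day, 30 April 2023).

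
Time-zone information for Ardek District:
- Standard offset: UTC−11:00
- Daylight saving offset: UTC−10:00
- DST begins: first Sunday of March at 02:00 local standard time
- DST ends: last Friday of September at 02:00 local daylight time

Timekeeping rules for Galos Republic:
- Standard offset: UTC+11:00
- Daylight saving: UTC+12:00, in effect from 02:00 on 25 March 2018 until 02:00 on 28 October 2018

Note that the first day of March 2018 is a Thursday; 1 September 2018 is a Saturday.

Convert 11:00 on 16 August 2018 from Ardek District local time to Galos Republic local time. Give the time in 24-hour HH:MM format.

09:00

1 March 2018 is a Thursday, so the first Sunday is March 4.
1 September 2018 is a Saturday, so Fridays fall on 7, 14, 21, 28; the last is September 28.
Daylight saving runs 4 March – 28 September; 16 August 2018 is inside that window, so Ardek District is at UTC−10:00.
11:00 Ardek District + 10h = 21:00 UTC.
At the standard offset (UTC+11:00), 21:00 UTC + 11h = 08:00 Galos Republic standard time (rolling into the next day, 17 August 2018).
The standard-time date in Galos Republic, 17 August 2018, lies within the daylight-saving period (25 March – 28 October), so Galos Republic is on daylight time, UTC+12:00.
21:00 UTC + 12h = 09:00 Galos Republic (rolling into the next day, 17 August 2018).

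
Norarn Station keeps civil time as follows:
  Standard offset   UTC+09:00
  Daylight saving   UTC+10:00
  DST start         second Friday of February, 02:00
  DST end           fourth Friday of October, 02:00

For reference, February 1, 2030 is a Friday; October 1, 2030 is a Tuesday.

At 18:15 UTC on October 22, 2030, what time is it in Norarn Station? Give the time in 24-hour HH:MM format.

04:15

1 February 2030 is a Friday, so the first Friday is February 1 and the second is February 8.
1 October 2030 is a Tuesday, so the first Friday is October 4 and the fourth is October 25.
At the standard offset (UTC+09:00), 18:15 UTC + 9h = 03:15 Norarn Station standard time (rolling into the next day, 23 October 2030).
The standard-time date in Norarn Station, October 23, 2030, lies within the daylight-saving period (8 February – 25 October), so Norarn Station is on daylight time, UTC+10:00.
18:15 UTC + 10h = 04:15 local (rolling into the next day, 23 October 2030).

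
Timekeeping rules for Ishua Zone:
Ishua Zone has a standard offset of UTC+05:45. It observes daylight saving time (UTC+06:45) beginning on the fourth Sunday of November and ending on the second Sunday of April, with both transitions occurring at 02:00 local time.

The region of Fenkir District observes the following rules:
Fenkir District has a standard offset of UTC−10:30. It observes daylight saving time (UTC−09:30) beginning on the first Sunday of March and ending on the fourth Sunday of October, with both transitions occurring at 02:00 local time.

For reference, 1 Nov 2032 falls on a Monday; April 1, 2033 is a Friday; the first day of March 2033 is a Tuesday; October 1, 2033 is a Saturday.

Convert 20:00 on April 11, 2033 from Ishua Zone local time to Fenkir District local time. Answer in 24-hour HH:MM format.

04:45

1 November 2032 is a Monday, so the first Sunday is November 7 and the fourth is November 28.
1 April 2033 is a Friday, so the first Sunday is April 3 and the second is April 10.
April 11, 2033 does not fall between 28 November 2032 and 10 April 2033, so daylight saving is not in effect and Ishua Zone is at UTC+05:45.
20:00 Ishua Zone − 5h45m = 14:15 UTC.
1 March 2033 is a Tuesday, so the first Sunday is March 6.
1 October 2033 is a Saturday, so the first Sunday is October 2 and the fourth is October 23.
At the standard offset (UTC−10:30), 14:15 UTC − 10h30m = 03:45 Fenkir District standard time.
Daylight saving runs 6 March – 23 October; the standard-time date in Fenkir District, April 11, 2033, is inside that window, so Fenkir District is at UTC−09:30.
14:15 UTC − 9h30m = 04:45 Fenkir District.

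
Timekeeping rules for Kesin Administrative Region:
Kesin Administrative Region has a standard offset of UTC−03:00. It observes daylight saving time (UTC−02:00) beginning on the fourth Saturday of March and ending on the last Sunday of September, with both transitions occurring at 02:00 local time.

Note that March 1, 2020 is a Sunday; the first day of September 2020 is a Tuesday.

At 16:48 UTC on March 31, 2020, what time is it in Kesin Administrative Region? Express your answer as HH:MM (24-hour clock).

14:48

1 March 2020 is a Sunday, so the first Saturday is March 7 and the fourth is March 28.
1 September 2020 is a Tuesday, so Sundays fall on 6, 13, 20, 27; the last is September 27.
At the standard offset (UTC−03:00), 16:48 UTC − 3h = 13:48 Kesin Administrative Region standard time.
The standard-time date in Kesin Administrative Region, March 31, 2020, lies within the daylight-saving period (28 March – 27 September), so Kesin Administrative Region is on daylight time, UTC−02:00.
16:48 UTC − 2h = 14:48 local.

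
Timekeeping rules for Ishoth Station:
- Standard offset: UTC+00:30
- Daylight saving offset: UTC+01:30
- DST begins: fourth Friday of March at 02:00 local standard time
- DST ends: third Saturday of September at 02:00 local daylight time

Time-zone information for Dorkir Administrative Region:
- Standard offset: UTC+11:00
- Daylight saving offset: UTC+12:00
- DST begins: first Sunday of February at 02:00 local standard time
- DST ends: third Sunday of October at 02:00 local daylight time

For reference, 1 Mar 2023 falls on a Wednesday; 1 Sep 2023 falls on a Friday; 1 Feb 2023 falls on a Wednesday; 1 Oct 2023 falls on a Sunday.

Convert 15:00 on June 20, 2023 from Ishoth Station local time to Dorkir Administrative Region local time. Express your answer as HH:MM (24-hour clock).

1 March 2023 is a Wednesday, so the first Friday is March 3 and the fourth is March 24.
1 September 2023 is a Friday, so the first Saturday is September 2 and the third is September 16.
June 20, 2023 lies within the daylight-saving period (24 March – 16 September), so Ishoth Station is on daylight time, UTC+01:30.
15:00 Ishoth Station − 1h30m = 13:30 UTC.
1 February 2023 is a Wednesday, so the first Sunday is February 5.
1 October 2023 is a Sunday, so the first Sunday is October 1 and the third is October 15.
At the standard offset (UTC+11:00), 13:30 UTC + 11h = 00:30 Dorkir Administrative Region standard time (rolling into the next day, 21 June 2023).
The standard-time date in Dorkir Administrative Region, June 21, 2023, falls between 5 February and 15 October, so daylight saving is in effect and Dorkir Administrative Region is at UTC+12:00.
13:30 UTC + 12h = 01:30 Dorkir Administrative Region (rolling into the next day, 21 June 2023).

01:30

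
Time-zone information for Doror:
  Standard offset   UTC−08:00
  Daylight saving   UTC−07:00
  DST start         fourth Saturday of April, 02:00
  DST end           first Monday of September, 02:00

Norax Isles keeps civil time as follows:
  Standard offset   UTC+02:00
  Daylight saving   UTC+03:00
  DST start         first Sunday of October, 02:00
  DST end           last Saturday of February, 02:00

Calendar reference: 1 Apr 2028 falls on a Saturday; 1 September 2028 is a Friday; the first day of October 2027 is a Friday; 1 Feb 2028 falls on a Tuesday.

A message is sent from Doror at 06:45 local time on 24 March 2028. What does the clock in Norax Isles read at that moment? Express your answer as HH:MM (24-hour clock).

16:45

1 April 2028 is a Saturday, so the first Saturday is April 1 and the fourth is April 22.
1 September 2028 is a Friday, so the first Monday is September 4.
24 March 2028 is outside the daylight-saving period (22 April – 4 September), so Doror is on standard time, UTC−08:00.
06:45 Doror + 8h = 14:45 UTC.
1 October 2027 is a Friday, so the first Sunday is October 3.
1 February 2028 is a Tuesday, so Saturdays fall on 5, 12, 19, 26; the last is February 26.
At the standard offset (UTC+02:00), 14:45 UTC + 2h = 16:45 Norax Isles standard time.
The standard-time date in Norax Isles, 24 March 2028, is outside the daylight-saving period (3 October 2027 – 26 February 2028), so Norax Isles is on standard time, UTC+02:00.
14:45 UTC + 2h = 16:45 Norax Isles.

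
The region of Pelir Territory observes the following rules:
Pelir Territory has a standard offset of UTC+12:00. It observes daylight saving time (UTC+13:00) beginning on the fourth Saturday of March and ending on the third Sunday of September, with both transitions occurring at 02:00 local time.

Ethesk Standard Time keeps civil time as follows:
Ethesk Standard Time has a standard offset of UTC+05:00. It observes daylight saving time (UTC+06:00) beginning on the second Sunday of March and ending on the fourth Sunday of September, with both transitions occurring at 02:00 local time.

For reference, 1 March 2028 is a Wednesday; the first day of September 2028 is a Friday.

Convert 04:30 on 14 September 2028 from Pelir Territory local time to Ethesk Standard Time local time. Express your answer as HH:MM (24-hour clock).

21:30

1 March 2028 is a Wednesday, so the first Saturday is March 4 and the fourth is March 25.
1 September 2028 is a Friday, so the first Sunday is September 3 and the third is September 17.
14 September 2028 lies within the daylight-saving period (25 March – 17 September), so Pelir Territory is on daylight time, UTC+13:00.
04:30 Pelir Territory − 13h = 15:30 UTC (rolling into the previous day, 13 September 2028).
1 March 2028 is a Wednesday, so the first Sunday is March 5 and the second is March 12.
1 September 2028 is a Friday, so the first Sunday is September 3 and the fourth is September 24.
At the standard offset (UTC+05:00), 15:30 UTC + 5h = 20:30 Ethesk Standard Time standard time.
The standard-time date in Ethesk Standard Time, 13 September 2028, lies within the daylight-saving period (12 March – 24 September), so Ethesk Standard Time is on daylight time, UTC+06:00.
15:30 UTC + 6h = 21:30 Ethesk Standard Time.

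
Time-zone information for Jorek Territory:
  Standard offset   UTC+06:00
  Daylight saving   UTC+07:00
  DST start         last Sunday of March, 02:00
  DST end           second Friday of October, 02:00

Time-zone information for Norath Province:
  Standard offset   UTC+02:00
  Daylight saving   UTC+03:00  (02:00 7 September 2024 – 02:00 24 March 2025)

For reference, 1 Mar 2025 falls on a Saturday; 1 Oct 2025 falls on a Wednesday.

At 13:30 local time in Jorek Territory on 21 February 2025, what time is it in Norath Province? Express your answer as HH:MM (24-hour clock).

1 March 2025 is a Saturday, so Sundays fall on 2, 9, 16, 23, 30; the last is March 30.
1 October 2025 is a Wednesday, so the first Friday is October 3 and the second is October 10.
21 February 2025 is outside the daylight-saving period (30 March – 10 October), so Jorek Territory is on standard time, UTC+06:00.
13:30 Jorek Territory − 6h = 07:30 UTC.
At the standard offset (UTC+02:00), 07:30 UTC + 2h = 09:30 Norath Province standard time.
Daylight saving runs 7 September 2024 – 24 March 2025; the standard-time date in Norath Province, 21 February 2025, is inside that window, so Norath Province is at UTC+03:00.
07:30 UTC + 3h = 10:30 Norath Province.

10:30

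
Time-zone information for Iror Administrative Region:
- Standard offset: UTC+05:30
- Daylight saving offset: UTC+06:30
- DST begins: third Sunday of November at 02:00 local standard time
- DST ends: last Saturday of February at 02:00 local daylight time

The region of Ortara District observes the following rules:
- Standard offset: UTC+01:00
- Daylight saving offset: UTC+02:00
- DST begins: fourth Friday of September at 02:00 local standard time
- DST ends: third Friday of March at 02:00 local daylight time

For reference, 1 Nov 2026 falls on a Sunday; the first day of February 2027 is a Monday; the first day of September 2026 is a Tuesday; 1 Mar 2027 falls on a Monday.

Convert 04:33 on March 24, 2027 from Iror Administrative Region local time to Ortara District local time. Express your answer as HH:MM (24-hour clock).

1 November 2026 is a Sunday, so the first Sunday is November 1 and the third is November 15.
1 February 2027 is a Monday, so Saturdays fall on 6, 13, 20, 27; the last is February 27.
March 24, 2027 does not fall between 15 November 2026 and 27 February 2027, so daylight saving is not in effect and Iror Administrative Region is at UTC+05:30.
04:33 Iror Administrative Region − 5h30m = 23:03 UTC (rolling into the previous day, 23 March 2027).
1 September 2026 is a Tuesday, so the first Friday is September 4 and the fourth is September 25.
1 March 2027 is a Monday, so the first Friday is March 5 and the third is March 19.
At the standard offset (UTC+01:00), 23:03 UTC + 1h = 00:03 Ortara District standard time (rolling into the next day, 24 March 2027).
The standard-time date in Ortara District, March 24, 2027, is outside the daylight-saving period (25 September 2026 – 19 March 2027), so Ortara District is on standard time, UTC+01:00.
23:03 UTC + 1h = 00:03 Ortara District (rolling into the next day, 24 March 2027).

00:03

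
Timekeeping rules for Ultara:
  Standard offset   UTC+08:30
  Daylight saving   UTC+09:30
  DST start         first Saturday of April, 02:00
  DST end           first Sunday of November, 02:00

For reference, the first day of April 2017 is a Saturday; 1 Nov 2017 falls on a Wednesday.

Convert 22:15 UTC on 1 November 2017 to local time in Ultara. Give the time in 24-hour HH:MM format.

07:45

1 April 2017 is a Saturday, so the first Saturday is April 1.
1 November 2017 is a Wednesday, so the first Sunday is November 5.
At the standard offset (UTC+08:30), 22:15 UTC + 8h30m = 06:45 Ultara standard time (rolling into the next day, 2 November 2017).
The standard-time date in Ultara, 2 November 2017, lies within the daylight-saving period (1 April – 5 November), so Ultara is on daylight time, UTC+09:30.
22:15 UTC + 9h30m = 07:45 local (rolling into the next day, 2 November 2017).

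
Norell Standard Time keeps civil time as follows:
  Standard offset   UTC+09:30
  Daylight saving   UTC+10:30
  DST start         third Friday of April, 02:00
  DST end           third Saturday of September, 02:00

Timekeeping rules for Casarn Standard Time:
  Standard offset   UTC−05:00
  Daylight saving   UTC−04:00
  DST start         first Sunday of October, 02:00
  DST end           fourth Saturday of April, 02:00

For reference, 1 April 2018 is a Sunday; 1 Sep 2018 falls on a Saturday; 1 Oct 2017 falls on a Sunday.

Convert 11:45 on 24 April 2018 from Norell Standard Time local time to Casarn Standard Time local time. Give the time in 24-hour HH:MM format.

21:15

1 April 2018 is a Sunday, so the first Friday is April 6 and the third is April 20.
1 September 2018 is a Saturday, so the first Saturday is September 1 and the third is September 15.
24 April 2018 falls between 20 April and 15 September, so daylight saving is in effect and Norell Standard Time is at UTC+10:30.
11:45 Norell Standard Time − 10h30m = 01:15 UTC.
1 October 2017 is a Sunday, so the first Sunday is October 1.
1 April 2018 is a Sunday, so the first Saturday is April 7 and the fourth is April 28.
At the standard offset (UTC−05:00), 01:15 UTC − 5h = 20:15 Casarn Standard Time standard time (rolling into the previous day, 23 April 2018).
The standard-time date in Casarn Standard Time, 23 April 2018, lies within the daylight-saving period (1 October 2017 – 28 April 2018), so Casarn Standard Time is on daylight time, UTC−04:00.
01:15 UTC − 4h = 21:15 Casarn Standard Time (rolling into the previous day, 23 April 2018).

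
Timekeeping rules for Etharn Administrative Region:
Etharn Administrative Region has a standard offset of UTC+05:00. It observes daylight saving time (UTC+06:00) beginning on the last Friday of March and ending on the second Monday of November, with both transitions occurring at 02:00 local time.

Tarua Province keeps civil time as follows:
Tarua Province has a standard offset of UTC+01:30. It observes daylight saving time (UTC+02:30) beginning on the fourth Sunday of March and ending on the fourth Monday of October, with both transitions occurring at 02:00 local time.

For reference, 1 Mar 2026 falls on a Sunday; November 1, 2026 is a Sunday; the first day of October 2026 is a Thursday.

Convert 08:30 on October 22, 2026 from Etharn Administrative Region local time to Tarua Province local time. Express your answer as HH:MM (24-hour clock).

1 March 2026 is a Sunday, so Fridays fall on 6, 13, 20, 27; the last is March 27.
1 November 2026 is a Sunday, so the first Monday is November 2 and the second is November 9.
October 22, 2026 lies within the daylight-saving period (27 March – 9 November), so Etharn Administrative Region is on daylight time, UTC+06:00.
08:30 Etharn Administrative Region − 6h = 02:30 UTC.
1 March 2026 is a Sunday, so the first Sunday is March 1 and the fourth is March 22.
1 October 2026 is a Thursday, so the first Monday is October 5 and the fourth is October 26.
At the standard offset (UTC+01:30), 02:30 UTC + 1h30m = 04:00 Tarua Province standard time.
The standard-time date in Tarua Province, October 22, 2026, falls between 22 March and 26 October, so daylight saving is in effect and Tarua Province is at UTC+02:30.
02:30 UTC + 2h30m = 05:00 Tarua Province.

05:00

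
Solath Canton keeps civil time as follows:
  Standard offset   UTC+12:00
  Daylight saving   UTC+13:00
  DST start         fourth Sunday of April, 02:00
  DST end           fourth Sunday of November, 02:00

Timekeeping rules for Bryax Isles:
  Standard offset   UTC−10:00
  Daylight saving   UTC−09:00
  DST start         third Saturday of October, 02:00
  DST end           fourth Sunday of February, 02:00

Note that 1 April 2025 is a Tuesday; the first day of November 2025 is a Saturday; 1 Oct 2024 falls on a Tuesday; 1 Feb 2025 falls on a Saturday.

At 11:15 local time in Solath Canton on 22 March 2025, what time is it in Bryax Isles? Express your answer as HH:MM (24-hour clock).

1 April 2025 is a Tuesday, so the first Sunday is April 6 and the fourth is April 27.
1 November 2025 is a Saturday, so the first Sunday is November 2 and the fourth is November 23.
22 March 2025 is outside the daylight-saving period (27 April – 23 November), so Solath Canton is on standard time, UTC+12:00.
11:15 Solath Canton − 12h = 23:15 UTC (rolling into the previous day, 21 March 2025).
1 October 2024 is a Tuesday, so the first Saturday is October 5 and the third is October 19.
1 February 2025 is a Saturday, so the first Sunday is February 2 and the fourth is February 23.
At the standard offset (UTC−10:00), 23:15 UTC − 10h = 13:15 Bryax Isles standard time.
The standard-time date in Bryax Isles, 21 March 2025, is outside the daylight-saving period (19 October 2024 – 23 February 2025), so Bryax Isles is on standard time, UTC−10:00.
23:15 UTC − 10h = 13:15 Bryax Isles.

13:15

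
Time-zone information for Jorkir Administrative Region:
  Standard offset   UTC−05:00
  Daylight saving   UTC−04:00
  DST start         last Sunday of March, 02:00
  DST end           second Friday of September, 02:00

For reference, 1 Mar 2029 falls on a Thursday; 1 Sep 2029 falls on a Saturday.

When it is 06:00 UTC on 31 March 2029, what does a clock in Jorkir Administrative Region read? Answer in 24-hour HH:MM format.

1 March 2029 is a Thursday, so Sundays fall on 4, 11, 18, 25; the last is March 25.
1 September 2029 is a Saturday, so the first Friday is September 7 and the second is September 14.
At the standard offset (UTC−05:00), 06:00 UTC − 5h = 01:00 Jorkir Administrative Region standard time.
Daylight saving runs 25 March – 14 September; the standard-time date in Jorkir Administrative Region, 31 March 2029, is inside that window, so Jorkir Administrative Region is at UTC−04:00.
06:00 UTC − 4h = 02:00 local.

02:00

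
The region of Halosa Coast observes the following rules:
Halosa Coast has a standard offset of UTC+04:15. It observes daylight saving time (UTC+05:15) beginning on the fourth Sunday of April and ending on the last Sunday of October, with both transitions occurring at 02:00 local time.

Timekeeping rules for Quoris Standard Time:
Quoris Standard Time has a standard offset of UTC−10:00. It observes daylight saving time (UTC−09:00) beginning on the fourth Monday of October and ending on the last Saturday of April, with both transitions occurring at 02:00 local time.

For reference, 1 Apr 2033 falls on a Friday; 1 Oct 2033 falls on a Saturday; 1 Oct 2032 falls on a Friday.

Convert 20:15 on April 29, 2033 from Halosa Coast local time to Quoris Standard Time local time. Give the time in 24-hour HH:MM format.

1 April 2033 is a Friday, so the first Sunday is April 3 and the fourth is April 24.
1 October 2033 is a Saturday, so Sundays fall on 2, 9, 16, 23, 30; the last is October 30.
April 29, 2033 falls between 24 April and 30 October, so daylight saving is in effect and Halosa Coast is at UTC+05:15.
20:15 Halosa Coast − 5h15m = 15:00 UTC.
1 October 2032 is a Friday, so the first Monday is October 4 and the fourth is October 25.
1 April 2033 is a Friday, so Saturdays fall on 2, 9, 16, 23, 30; the last is April 30.
At the standard offset (UTC−10:00), 15:00 UTC − 10h = 05:00 Quoris Standard Time standard time.
The standard-time date in Quoris Standard Time, April 29, 2033, falls between 25 October 2032 and 30 April 2033, so daylight saving is in effect and Quoris Standard Time is at UTC−09:00.
15:00 UTC − 9h = 06:00 Quoris Standard Time.

06:00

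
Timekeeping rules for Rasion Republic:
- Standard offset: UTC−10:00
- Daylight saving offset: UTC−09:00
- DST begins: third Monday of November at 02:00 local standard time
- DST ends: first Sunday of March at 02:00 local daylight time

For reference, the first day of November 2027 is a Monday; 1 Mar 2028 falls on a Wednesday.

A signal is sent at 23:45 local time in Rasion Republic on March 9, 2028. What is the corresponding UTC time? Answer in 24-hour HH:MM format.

09:45

1 November 2027 is a Monday, so the first Monday is November 1 and the third is November 15.
1 March 2028 is a Wednesday, so the first Sunday is March 5.
March 9, 2028 does not fall between 15 November 2027 and 5 March 2028, so daylight saving is not in effect and Rasion Republic is at UTC−10:00.
23:45 local + 10h = 09:45 UTC (rolling into the next day, 10 March 2028).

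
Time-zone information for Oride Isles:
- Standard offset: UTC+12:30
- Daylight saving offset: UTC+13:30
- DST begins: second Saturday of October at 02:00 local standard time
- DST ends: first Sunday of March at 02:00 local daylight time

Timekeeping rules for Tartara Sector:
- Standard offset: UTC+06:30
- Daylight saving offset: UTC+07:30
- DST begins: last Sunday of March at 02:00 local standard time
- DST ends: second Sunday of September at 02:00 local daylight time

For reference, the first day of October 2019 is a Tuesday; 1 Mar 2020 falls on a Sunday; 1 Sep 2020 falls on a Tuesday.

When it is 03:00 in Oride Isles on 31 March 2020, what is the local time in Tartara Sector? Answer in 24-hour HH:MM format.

1 October 2019 is a Tuesday, so the first Saturday is October 5 and the second is October 12.
1 March 2020 is a Sunday, so the first Sunday is March 1.
31 March 2020 does not fall between 12 October 2019 and 1 March 2020, so daylight saving is not in effect and Oride Isles is at UTC+12:30.
03:00 Oride Isles − 12h30m = 14:30 UTC (rolling into the previous day, 30 March 2020).
1 March 2020 is a Sunday, so Sundays fall on 1, 8, 15, 22, 29; the last is March 29.
1 September 2020 is a Tuesday, so the first Sunday is September 6 and the second is September 13.
At the standard offset (UTC+06:30), 14:30 UTC + 6h30m = 21:00 Tartara Sector standard time.
The standard-time date in Tartara Sector, 30 March 2020, lies within the daylight-saving period (29 March – 13 September), so Tartara Sector is on daylight time, UTC+07:30.
14:30 UTC + 7h30m = 22:00 Tartara Sector.

22:00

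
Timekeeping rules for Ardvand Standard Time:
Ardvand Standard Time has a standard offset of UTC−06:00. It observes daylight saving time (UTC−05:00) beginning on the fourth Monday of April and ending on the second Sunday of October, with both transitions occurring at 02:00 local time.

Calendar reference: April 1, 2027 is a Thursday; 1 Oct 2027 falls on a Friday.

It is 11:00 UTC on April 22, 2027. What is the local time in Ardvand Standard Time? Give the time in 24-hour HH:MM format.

05:00

1 April 2027 is a Thursday, so the first Monday is April 5 and the fourth is April 26.
1 October 2027 is a Friday, so the first Sunday is October 3 and the second is October 10.
At the standard offset (UTC−06:00), 11:00 UTC − 6h = 05:00 Ardvand Standard Time standard time.
The standard-time date in Ardvand Standard Time, April 22, 2027, is outside the daylight-saving period (26 April – 10 October), so Ardvand Standard Time is on standard time, UTC−06:00.
11:00 UTC − 6h = 05:00 local.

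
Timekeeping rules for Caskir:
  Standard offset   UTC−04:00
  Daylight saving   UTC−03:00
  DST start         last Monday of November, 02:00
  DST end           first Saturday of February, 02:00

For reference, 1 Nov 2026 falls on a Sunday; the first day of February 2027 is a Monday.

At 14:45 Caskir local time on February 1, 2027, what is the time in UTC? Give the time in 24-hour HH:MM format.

1 November 2026 is a Sunday, so Mondays fall on 2, 9, 16, 23, 30; the last is November 30.
1 February 2027 is a Monday, so the first Saturday is February 6.
Daylight saving runs 30 November 2026 – 6 February 2027; February 1, 2027 is inside that window, so Caskir is at UTC−03:00.
14:45 local + 3h = 17:45 UTC.

17:45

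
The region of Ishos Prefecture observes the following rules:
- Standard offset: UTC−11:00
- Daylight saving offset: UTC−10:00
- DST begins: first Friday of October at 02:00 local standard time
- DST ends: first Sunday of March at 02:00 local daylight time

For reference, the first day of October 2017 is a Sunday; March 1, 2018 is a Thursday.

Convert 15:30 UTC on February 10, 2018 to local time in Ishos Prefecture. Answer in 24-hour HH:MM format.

1 October 2017 is a Sunday, so the first Friday is October 6.
1 March 2018 is a Thursday, so the first Sunday is March 4.
At the standard offset (UTC−11:00), 15:30 UTC − 11h = 04:30 Ishos Prefecture standard time.
Daylight saving runs 6 October 2017 – 4 March 2018; the standard-time date in Ishos Prefecture, February 10, 2018, is inside that window, so Ishos Prefecture is at UTC−10:00.
15:30 UTC − 10h = 05:30 local.

05:30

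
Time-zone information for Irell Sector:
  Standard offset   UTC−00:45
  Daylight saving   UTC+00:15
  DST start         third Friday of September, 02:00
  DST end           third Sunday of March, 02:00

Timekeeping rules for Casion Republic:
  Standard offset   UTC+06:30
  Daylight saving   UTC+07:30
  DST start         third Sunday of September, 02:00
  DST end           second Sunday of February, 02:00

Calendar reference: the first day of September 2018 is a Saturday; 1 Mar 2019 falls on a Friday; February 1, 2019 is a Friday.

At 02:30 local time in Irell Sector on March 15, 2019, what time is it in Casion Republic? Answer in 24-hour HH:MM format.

1 September 2018 is a Saturday, so the first Friday is September 7 and the third is September 21.
1 March 2019 is a Friday, so the first Sunday is March 3 and the third is March 17.
Daylight saving runs 21 September 2018 – 17 March 2019; March 15, 2019 is inside that window, so Irell Sector is at UTC+00:15.
02:30 Irell Sector − 0h15m = 02:15 UTC.
1 September 2018 is a Saturday, so the first Sunday is September 2 and the third is September 16.
1 February 2019 is a Friday, so the first Sunday is February 3 and the second is February 10.
At the standard offset (UTC+06:30), 02:15 UTC + 6h30m = 08:45 Casion Republic standard time.
Daylight saving runs 16 September 2018 – 10 February 2019; the standard-time date in Casion Republic, March 15, 2019, is outside that window, so Casion Republic is on standard time at UTC+06:30.
02:15 UTC + 6h30m = 08:45 Casion Republic.

08:45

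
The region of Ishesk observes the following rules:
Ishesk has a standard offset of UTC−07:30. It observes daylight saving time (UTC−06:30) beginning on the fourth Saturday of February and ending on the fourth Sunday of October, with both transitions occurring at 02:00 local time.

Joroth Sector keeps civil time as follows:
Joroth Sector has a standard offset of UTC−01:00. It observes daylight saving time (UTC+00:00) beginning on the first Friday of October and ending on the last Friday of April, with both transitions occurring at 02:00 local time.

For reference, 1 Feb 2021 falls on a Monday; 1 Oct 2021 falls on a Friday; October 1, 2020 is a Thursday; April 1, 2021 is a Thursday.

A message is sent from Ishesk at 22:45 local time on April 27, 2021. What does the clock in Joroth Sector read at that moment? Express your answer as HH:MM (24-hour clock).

05:15

1 February 2021 is a Monday, so the first Saturday is February 6 and the fourth is February 27.
1 October 2021 is a Friday, so the first Sunday is October 3 and the fourth is October 24.
April 27, 2021 lies within the daylight-saving period (27 February – 24 October), so Ishesk is on daylight time, UTC−06:30.
22:45 Ishesk + 6h30m = 05:15 UTC (rolling into the next day, 28 April 2021).
1 October 2020 is a Thursday, so the first Friday is October 2.
1 April 2021 is a Thursday, so Fridays fall on 2, 9, 16, 23, 30; the last is April 30.
At the standard offset (UTC−01:00), 05:15 UTC − 1h = 04:15 Joroth Sector standard time.
The standard-time date in Joroth Sector, April 28, 2021, falls between 2 October 2020 and 30 April 2021, so daylight saving is in effect and Joroth Sector is at UTC+00:00.
05:15 UTC + 0h = 05:15 Joroth Sector.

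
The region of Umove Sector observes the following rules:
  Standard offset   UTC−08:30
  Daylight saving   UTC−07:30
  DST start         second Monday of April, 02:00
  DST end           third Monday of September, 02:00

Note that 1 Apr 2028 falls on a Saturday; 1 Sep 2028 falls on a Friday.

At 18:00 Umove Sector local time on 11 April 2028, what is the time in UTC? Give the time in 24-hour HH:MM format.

1 April 2028 is a Saturday, so the first Monday is April 3 and the second is April 10.
1 September 2028 is a Friday, so the first Monday is September 4 and the third is September 18.
11 April 2028 lies within the daylight-saving period (10 April – 18 September), so Umove Sector is on daylight time, UTC−07:30.
18:00 local + 7h30m = 01:30 UTC (rolling into the next day, 12 April 2028).

01:30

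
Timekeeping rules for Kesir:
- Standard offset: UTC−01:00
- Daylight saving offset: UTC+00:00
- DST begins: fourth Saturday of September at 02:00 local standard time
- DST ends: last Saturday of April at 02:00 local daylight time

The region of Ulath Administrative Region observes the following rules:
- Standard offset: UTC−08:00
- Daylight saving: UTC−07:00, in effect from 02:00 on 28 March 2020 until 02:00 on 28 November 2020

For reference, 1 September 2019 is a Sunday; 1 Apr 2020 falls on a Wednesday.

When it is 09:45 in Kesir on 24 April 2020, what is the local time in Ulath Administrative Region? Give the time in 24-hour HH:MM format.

1 September 2019 is a Sunday, so the first Saturday is September 7 and the fourth is September 28.
1 April 2020 is a Wednesday, so Saturdays fall on 4, 11, 18, 25; the last is April 25.
24 April 2020 lies within the daylight-saving period (28 September 2019 – 25 April 2020), so Kesir is on daylight time, UTC+00:00.
09:45 Kesir − 0h = 09:45 UTC.
At the standard offset (UTC−08:00), 09:45 UTC − 8h = 01:45 Ulath Administrative Region standard time.
The standard-time date in Ulath Administrative Region, 24 April 2020, lies within the daylight-saving period (28 March – 28 November), so Ulath Administrative Region is on daylight time, UTC−07:00.
09:45 UTC − 7h = 02:45 Ulath Administrative Region.

02:45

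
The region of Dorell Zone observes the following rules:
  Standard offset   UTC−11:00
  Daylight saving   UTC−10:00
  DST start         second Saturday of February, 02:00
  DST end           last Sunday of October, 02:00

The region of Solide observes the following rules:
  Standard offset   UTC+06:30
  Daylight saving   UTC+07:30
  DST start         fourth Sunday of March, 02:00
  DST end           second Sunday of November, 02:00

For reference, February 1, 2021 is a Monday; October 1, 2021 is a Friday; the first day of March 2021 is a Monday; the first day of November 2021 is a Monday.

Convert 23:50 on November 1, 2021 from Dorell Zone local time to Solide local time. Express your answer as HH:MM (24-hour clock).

18:20

1 February 2021 is a Monday, so the first Saturday is February 6 and the second is February 13.
1 October 2021 is a Friday, so Sundays fall on 3, 10, 17, 24, 31; the last is October 31.
Daylight saving runs 13 February – 31 October; November 1, 2021 is outside that window, so Dorell Zone is on standard time at UTC−11:00.
23:50 Dorell Zone + 11h = 10:50 UTC (rolling into the next day, 2 November 2021).
1 March 2021 is a Monday, so the first Sunday is March 7 and the fourth is March 28.
1 November 2021 is a Monday, so the first Sunday is November 7 and the second is November 14.
At the standard offset (UTC+06:30), 10:50 UTC + 6h30m = 17:20 Solide standard time.
The standard-time date in Solide, November 2, 2021, lies within the daylight-saving period (28 March – 14 November), so Solide is on daylight time, UTC+07:30.
10:50 UTC + 7h30m = 18:20 Solide.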